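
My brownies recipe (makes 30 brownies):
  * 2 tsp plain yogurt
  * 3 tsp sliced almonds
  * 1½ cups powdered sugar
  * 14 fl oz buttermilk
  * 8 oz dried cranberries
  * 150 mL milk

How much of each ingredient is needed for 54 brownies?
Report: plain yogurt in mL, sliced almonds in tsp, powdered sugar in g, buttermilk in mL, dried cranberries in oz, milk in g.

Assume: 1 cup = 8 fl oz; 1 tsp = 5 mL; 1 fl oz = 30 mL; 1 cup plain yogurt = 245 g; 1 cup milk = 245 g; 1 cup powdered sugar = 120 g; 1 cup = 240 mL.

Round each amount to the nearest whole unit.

Scaling factor: 54/30 = 9/5 = 1.8.
plain yogurt: 2 tsp × 9/5 × 5 mL/tsp = 18 mL
sliced almonds: 3 tsp × 9/5 ≈ 5 tsp
powdered sugar: 1.5 cup × 9/5 × 120 g/cup = 324 g
buttermilk: 14 fl oz × 9/5 × 30 mL/fl oz = 756 mL
dried cranberries: 8 oz × 9/5 ≈ 14 oz
milk: 150 mL × 9/5 ÷ 240 mL/cup × 245 g/cup ≈ 276 g

plain yogurt: 18 mL; sliced almonds: 5 tsp; powdered sugar: 324 g; buttermilk: 756 mL; dried cranberries: 14 oz; milk: 276 g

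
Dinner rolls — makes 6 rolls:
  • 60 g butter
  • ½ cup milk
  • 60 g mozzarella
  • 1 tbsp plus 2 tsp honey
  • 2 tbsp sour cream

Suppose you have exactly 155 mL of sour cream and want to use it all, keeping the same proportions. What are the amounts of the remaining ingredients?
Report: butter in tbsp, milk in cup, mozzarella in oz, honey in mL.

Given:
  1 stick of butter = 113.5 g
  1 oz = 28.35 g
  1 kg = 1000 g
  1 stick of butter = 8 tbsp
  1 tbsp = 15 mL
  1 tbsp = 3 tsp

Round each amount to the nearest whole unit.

butter: 22 tbsp; milk: 3 cup; mozzarella: 11 oz; honey: 129 mL

The original recipe has 30 mL of sour cream, so the scaling factor is 155 ÷ 30 = 31/6.
butter: 60 g × 31/6 ÷ 113.5 g/stick × 8 tbsp/stick ≈ 22 tbsp
milk: 0.5 cup × 31/6 ≈ 3 cup
mozzarella: 60 g × 31/6 ÷ 28.35 g/oz ≈ 11 oz
honey: (1 tbsp + 2 tsp = 5/3 tbsp) × 31/6 × 15 mL/tbsp ≈ 129 mL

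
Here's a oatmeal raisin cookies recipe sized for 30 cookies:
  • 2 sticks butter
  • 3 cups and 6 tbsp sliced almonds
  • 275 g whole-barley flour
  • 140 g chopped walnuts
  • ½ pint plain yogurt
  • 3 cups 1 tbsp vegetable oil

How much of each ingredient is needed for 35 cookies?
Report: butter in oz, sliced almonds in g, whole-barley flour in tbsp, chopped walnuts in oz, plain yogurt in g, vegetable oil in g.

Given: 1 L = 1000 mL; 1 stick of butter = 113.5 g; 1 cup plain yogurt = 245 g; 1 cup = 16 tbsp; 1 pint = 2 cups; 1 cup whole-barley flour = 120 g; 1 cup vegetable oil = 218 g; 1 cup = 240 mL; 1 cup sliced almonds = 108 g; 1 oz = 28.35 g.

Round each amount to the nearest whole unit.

Scaling factor: 35/30 = 7/6.
butter: 2 stick × 7/6 × 113.5 g/stick ÷ 28.35 g/oz ≈ 9 oz
sliced almonds: (3 cup + 6 tbsp = 3.375 cup) × 7/6 × 108 g/cup ≈ 425 g
whole-barley flour: 275 g × 7/6 ÷ 120 g/cup × 16 tbsp/cup ≈ 43 tbsp
chopped walnuts: 140 g × 7/6 ÷ 28.35 g/oz ≈ 6 oz
plain yogurt: 0.5 pint × 7/6 × 2 cup/pint × 245 g/cup ≈ 286 g
vegetable oil: (3 cup + 1 tbsp = 3.0625 cup) × 7/6 × 218 g/cup ≈ 779 g

butter: 9 oz; sliced almonds: 425 g; whole-barley flour: 43 tbsp; chopped walnuts: 6 oz; plain yogurt: 286 g; vegetable oil: 779 g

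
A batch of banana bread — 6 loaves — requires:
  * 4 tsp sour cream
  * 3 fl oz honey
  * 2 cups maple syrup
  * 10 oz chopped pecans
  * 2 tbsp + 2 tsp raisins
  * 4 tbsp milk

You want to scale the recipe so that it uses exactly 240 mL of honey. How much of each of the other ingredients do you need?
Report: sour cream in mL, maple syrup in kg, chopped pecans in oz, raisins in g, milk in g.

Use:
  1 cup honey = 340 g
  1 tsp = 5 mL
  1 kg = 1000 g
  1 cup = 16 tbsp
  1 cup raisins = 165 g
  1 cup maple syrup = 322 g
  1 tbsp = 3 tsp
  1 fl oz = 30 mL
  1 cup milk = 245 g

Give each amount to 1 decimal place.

sour cream: 53.3 mL; maple syrup: 1.7 kg; chopped pecans: 26.7 oz; raisins: 73.3 g; milk: 163.3 g

The original recipe has 90 mL of honey, so the scaling factor is 240 ÷ 90 = 8/3.
sour cream: 4 tsp × 8/3 × 5 mL/tsp ≈ 53.3 mL
maple syrup: 2 cup × 8/3 × 322 g/cup ÷ 1000 g/kg ≈ 1.7 kg
chopped pecans: 10 oz × 8/3 ≈ 26.7 oz
raisins: (2 tbsp + 2 tsp = 8/3 tbsp) × 8/3 ÷ 16 tbsp/cup × 165 g/cup ≈ 73.3 g
milk: 4 tbsp × 8/3 ÷ 16 tbsp/cup × 245 g/cup ≈ 163.3 g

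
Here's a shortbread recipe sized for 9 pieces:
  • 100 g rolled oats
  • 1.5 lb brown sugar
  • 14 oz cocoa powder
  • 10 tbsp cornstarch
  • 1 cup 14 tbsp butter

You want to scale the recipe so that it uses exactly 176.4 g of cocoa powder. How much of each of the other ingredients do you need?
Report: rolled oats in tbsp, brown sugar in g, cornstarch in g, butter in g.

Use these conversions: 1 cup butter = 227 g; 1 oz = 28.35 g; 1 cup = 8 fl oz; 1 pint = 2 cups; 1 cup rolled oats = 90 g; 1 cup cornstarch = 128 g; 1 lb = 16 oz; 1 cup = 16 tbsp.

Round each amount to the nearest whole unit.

rolled oats: 8 tbsp; brown sugar: 302 g; cornstarch: 36 g; butter: 189 g

The original recipe has 396.9 g of cocoa powder, so the scaling factor is 176.4 ÷ 396.9 = 4/9.
rolled oats: 100 g × 4/9 ÷ 90 g/cup × 16 tbsp/cup ≈ 8 tbsp
brown sugar: 1.5 lb × 4/9 × 16 oz/lb × 28.35 g/oz ≈ 302 g
cornstarch: 10 tbsp × 4/9 ÷ 16 tbsp/cup × 128 g/cup ≈ 36 g
butter: (1 cup + 14 tbsp = 1.875 cup) × 4/9 × 227 g/cup ≈ 189 g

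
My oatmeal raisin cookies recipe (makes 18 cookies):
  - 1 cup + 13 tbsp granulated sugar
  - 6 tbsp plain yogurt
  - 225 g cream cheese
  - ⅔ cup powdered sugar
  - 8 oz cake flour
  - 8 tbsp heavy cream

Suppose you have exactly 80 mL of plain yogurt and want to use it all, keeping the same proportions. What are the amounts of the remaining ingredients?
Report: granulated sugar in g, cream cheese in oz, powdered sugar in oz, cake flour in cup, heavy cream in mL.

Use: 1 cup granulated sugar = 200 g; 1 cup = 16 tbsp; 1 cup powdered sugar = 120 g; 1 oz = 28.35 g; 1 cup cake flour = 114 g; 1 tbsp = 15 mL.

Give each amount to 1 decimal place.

granulated sugar: 322.2 g; cream cheese: 7.1 oz; powdered sugar: 2.5 oz; cake flour: 1.8 cup; heavy cream: 106.7 mL

The original recipe has 90 mL of plain yogurt, so the scaling factor is 80 ÷ 90 = 8/9.
granulated sugar: (1 cup + 13 tbsp = 1.8125 cup) × 8/9 × 200 g/cup ≈ 322.2 g
cream cheese: 225 g × 8/9 ÷ 28.35 g/oz ≈ 7.1 oz
powdered sugar: 2/3 cup × 8/9 × 120 g/cup ÷ 28.35 g/oz ≈ 2.5 oz
cake flour: 8 oz × 8/9 × 28.35 g/oz ÷ 114 g/cup ≈ 1.8 cup
heavy cream: 8 tbsp × 8/9 × 15 mL/tbsp ≈ 106.7 mL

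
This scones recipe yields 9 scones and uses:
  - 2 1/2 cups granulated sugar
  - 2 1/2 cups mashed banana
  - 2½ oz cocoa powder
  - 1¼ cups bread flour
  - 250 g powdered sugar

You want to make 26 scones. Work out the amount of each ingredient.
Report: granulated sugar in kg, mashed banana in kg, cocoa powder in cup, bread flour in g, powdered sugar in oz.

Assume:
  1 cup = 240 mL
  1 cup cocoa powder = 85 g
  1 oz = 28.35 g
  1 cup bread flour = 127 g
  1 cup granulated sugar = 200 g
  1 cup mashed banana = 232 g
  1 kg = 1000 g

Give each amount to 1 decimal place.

granulated sugar: 1.4 kg; mashed banana: 1.7 kg; cocoa powder: 2.4 cup; bread flour: 458.6 g; powdered sugar: 25.5 oz

Scaling factor: 26/9.
granulated sugar: 2.5 cup × 26/9 × 200 g/cup ÷ 1000 g/kg ≈ 1.4 kg
mashed banana: 2.5 cup × 26/9 × 232 g/cup ÷ 1000 g/kg ≈ 1.7 kg
cocoa powder: 2.5 oz × 26/9 × 28.35 g/oz ÷ 85 g/cup ≈ 2.4 cup
bread flour: 1.25 cup × 26/9 × 127 g/cup ≈ 458.6 g
powdered sugar: 250 g × 26/9 ÷ 28.35 g/oz ≈ 25.5 oz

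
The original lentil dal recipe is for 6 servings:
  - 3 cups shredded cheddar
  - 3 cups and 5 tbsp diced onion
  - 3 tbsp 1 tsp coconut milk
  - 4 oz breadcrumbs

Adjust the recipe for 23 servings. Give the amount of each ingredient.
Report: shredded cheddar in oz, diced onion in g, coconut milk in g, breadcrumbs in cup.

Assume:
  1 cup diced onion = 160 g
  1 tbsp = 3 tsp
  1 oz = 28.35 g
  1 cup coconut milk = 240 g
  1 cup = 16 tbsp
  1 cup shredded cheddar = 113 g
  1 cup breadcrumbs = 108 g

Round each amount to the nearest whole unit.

Scaling factor: 23/6.
shredded cheddar: 3 cup × 23/6 × 113 g/cup ÷ 28.35 g/oz ≈ 46 oz
diced onion: (3 cup + 5 tbsp = 3.3125 cup) × 23/6 × 160 g/cup ≈ 2032 g
coconut milk: (3 tbsp + 1 tsp = 10/3 tbsp) × 23/6 ÷ 16 tbsp/cup × 240 g/cup ≈ 192 g
breadcrumbs: 4 oz × 23/6 × 28.35 g/oz ÷ 108 g/cup ≈ 4 cup

shredded cheddar: 46 oz; diced onion: 2032 g; coconut milk: 192 g; breadcrumbs: 4 cup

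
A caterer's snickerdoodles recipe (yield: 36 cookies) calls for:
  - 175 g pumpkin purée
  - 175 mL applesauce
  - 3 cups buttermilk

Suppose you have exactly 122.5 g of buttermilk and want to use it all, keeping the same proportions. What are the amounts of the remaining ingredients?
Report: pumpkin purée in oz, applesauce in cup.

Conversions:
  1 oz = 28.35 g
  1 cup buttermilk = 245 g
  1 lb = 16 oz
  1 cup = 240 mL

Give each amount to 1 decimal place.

pumpkin purée: 1.0 oz; applesauce: 0.1 cup

The original recipe has 735 g of buttermilk, so the scaling factor is 122.5 ÷ 735 = 1/6.
pumpkin purée: 175 g × 1/6 ÷ 28.35 g/oz ≈ 1.0 oz
applesauce: 175 mL × 1/6 ÷ 240 mL/cup ≈ 0.1 cup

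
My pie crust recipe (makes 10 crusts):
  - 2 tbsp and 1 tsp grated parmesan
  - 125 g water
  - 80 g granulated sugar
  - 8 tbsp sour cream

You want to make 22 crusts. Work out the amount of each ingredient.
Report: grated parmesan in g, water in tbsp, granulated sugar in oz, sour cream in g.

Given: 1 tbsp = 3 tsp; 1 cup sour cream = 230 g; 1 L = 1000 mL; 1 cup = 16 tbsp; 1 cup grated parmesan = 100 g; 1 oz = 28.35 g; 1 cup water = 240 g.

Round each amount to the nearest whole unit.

grated parmesan: 32 g; water: 18 tbsp; granulated sugar: 6 oz; sour cream: 253 g

Scaling factor: 22/10 = 11/5 = 2.2.
grated parmesan: (2 tbsp + 1 tsp = 7/3 tbsp) × 11/5 ÷ 16 tbsp/cup × 100 g/cup ≈ 32 g
water: 125 g × 11/5 ÷ 240 g/cup × 16 tbsp/cup ≈ 18 tbsp
granulated sugar: 80 g × 11/5 ÷ 28.35 g/oz ≈ 6 oz
sour cream: 8 tbsp × 11/5 ÷ 16 tbsp/cup × 230 g/cup = 253 g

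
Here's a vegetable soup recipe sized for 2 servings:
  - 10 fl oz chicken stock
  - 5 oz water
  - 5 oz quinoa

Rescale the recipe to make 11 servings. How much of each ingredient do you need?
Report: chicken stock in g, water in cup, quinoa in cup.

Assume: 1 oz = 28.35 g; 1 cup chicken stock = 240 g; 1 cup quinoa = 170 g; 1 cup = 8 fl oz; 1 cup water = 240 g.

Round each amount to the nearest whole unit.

chicken stock: 1650 g; water: 3 cup; quinoa: 5 cup

Scaling factor: 11/2 = 5.5.
chicken stock: 10 fl oz × 11/2 ÷ 8 fl oz/cup × 240 g/cup = 1650 g
water: 5 oz × 11/2 × 28.35 g/oz ÷ 240 g/cup ≈ 3 cup
quinoa: 5 oz × 11/2 × 28.35 g/oz ÷ 170 g/cup ≈ 5 cup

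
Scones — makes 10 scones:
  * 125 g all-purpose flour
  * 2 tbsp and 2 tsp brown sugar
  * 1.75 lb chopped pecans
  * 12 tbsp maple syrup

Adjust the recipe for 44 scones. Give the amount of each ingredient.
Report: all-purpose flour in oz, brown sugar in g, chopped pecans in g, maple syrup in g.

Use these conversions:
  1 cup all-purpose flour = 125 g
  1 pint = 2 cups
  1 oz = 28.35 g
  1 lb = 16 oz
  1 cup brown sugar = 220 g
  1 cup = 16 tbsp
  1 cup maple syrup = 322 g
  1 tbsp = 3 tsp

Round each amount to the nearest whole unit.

all-purpose flour: 19 oz; brown sugar: 161 g; chopped pecans: 3493 g; maple syrup: 1063 g

Scaling factor: 44/10 = 22/5 = 4.4.
all-purpose flour: 125 g × 22/5 ÷ 28.35 g/oz ≈ 19 oz
brown sugar: (2 tbsp + 2 tsp = 8/3 tbsp) × 22/5 ÷ 16 tbsp/cup × 220 g/cup ≈ 161 g
chopped pecans: 1.75 lb × 22/5 × 16 oz/lb × 28.35 g/oz ≈ 3493 g
maple syrup: 12 tbsp × 22/5 ÷ 16 tbsp/cup × 322 g/cup ≈ 1063 g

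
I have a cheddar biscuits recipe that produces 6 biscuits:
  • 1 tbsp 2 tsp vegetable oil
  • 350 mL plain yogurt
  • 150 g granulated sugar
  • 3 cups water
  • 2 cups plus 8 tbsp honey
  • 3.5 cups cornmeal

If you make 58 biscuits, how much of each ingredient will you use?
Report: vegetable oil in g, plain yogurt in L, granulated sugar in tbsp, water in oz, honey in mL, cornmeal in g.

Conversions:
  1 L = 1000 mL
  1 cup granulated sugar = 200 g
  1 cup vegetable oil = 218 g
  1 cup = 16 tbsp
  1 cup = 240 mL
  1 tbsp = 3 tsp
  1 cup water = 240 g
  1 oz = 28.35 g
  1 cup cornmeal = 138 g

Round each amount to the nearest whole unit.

Scaling factor: 58/6 = 29/3.
vegetable oil: (1 tbsp + 2 tsp = 5/3 tbsp) × 29/3 ÷ 16 tbsp/cup × 218 g/cup ≈ 220 g
plain yogurt: 350 mL × 29/3 ÷ 1000 mL/L ≈ 3 L
granulated sugar: 150 g × 29/3 ÷ 200 g/cup × 16 tbsp/cup = 116 tbsp
water: 3 cup × 29/3 × 240 g/cup ÷ 28.35 g/oz ≈ 246 oz
honey: (2 cup + 8 tbsp = 2.5 cup) × 29/3 × 240 mL/cup = 5800 mL
cornmeal: 3.5 cup × 29/3 × 138 g/cup = 4669 g

vegetable oil: 220 g; plain yogurt: 3 L; granulated sugar: 116 tbsp; water: 246 oz; honey: 5800 mL; cornmeal: 4669 g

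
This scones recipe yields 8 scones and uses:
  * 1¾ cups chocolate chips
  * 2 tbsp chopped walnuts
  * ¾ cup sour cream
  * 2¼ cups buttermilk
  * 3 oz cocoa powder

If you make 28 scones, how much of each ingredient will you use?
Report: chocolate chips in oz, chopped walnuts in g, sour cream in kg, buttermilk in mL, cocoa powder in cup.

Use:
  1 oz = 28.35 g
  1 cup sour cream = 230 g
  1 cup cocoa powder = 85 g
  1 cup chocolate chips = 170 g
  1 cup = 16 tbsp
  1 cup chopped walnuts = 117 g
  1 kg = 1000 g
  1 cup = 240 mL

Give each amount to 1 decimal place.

chocolate chips: 36.7 oz; chopped walnuts: 51.2 g; sour cream: 0.6 kg; buttermilk: 1890.0 mL; cocoa powder: 3.5 cup

Scaling factor: 28/8 = 7/2 = 3.5.
chocolate chips: 1.75 cup × 7/2 × 170 g/cup ÷ 28.35 g/oz ≈ 36.7 oz
chopped walnuts: 2 tbsp × 7/2 ÷ 16 tbsp/cup × 117 g/cup ≈ 51.2 g
sour cream: 0.75 cup × 7/2 × 230 g/cup ÷ 1000 g/kg ≈ 0.6 kg
buttermilk: 2.25 cup × 7/2 × 240 mL/cup = 1890.0 mL
cocoa powder: 3 oz × 7/2 × 28.35 g/oz ÷ 85 g/cup ≈ 3.5 cup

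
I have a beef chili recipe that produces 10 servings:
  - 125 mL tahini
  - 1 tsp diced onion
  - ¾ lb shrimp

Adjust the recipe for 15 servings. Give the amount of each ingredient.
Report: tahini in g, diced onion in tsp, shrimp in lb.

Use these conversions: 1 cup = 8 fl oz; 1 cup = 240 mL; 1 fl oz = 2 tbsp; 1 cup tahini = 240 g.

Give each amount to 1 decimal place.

Scaling factor: 15/10 = 3/2 = 1.5.
tahini: 125 mL × 3/2 ÷ 240 mL/cup × 240 g/cup = 187.5 g
diced onion: 1 tsp × 3/2 = 1.5 tsp
shrimp: 0.75 lb × 3/2 ≈ 1.1 lb

tahini: 187.5 g; diced onion: 1.5 tsp; shrimp: 1.1 lb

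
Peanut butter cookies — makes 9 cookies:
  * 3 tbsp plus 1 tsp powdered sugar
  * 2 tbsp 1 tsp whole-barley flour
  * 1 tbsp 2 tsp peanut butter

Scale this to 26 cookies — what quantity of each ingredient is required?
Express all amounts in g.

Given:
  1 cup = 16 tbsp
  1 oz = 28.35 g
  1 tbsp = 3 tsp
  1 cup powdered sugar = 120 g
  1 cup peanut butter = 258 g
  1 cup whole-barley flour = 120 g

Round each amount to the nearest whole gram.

powdered sugar: 72 g; whole-barley flour: 51 g; peanut butter: 78 g

Scaling factor: 26/9.
powdered sugar: (3 tbsp + 1 tsp = 10/3 tbsp) × 26/9 ÷ 16 tbsp/cup × 120 g/cup ≈ 72 g
whole-barley flour: (2 tbsp + 1 tsp = 7/3 tbsp) × 26/9 ÷ 16 tbsp/cup × 120 g/cup ≈ 51 g
peanut butter: (1 tbsp + 2 tsp = 5/3 tbsp) × 26/9 ÷ 16 tbsp/cup × 258 g/cup ≈ 78 g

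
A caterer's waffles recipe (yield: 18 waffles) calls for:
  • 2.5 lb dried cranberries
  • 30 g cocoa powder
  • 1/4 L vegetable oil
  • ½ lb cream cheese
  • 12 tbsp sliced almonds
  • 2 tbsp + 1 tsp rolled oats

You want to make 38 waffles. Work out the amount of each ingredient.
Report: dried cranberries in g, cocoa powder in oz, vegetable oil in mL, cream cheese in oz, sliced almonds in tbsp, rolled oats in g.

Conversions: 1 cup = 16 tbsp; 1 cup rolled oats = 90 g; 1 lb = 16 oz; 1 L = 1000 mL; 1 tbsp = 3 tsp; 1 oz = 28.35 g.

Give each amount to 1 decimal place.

Scaling factor: 38/18 = 19/9.
dried cranberries: 2.5 lb × 19/9 × 16 oz/lb × 28.35 g/oz = 2394.0 g
cocoa powder: 30 g × 19/9 ÷ 28.35 g/oz ≈ 2.2 oz
vegetable oil: 0.25 L × 19/9 × 1000 mL/L ≈ 527.8 mL
cream cheese: 0.5 lb × 19/9 × 16 oz/lb ≈ 16.9 oz
sliced almonds: 12 tbsp × 19/9 ≈ 25.3 tbsp
rolled oats: (2 tbsp + 1 tsp = 7/3 tbsp) × 19/9 ÷ 16 tbsp/cup × 90 g/cup ≈ 27.7 g

dried cranberries: 2394.0 g; cocoa powder: 2.2 oz; vegetable oil: 527.8 mL; cream cheese: 16.9 oz; sliced almonds: 25.3 tbsp; rolled oats: 27.7 g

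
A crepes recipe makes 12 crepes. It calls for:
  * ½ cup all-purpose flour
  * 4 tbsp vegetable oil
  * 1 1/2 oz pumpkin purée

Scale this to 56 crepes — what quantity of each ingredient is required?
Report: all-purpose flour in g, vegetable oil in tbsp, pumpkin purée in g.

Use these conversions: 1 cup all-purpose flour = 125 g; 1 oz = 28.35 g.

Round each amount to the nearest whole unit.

Scaling factor: 56/12 = 14/3.
all-purpose flour: 0.5 cup × 14/3 × 125 g/cup ≈ 292 g
vegetable oil: 4 tbsp × 14/3 ≈ 19 tbsp
pumpkin purée: 1.5 oz × 14/3 × 28.35 g/oz ≈ 198 g

all-purpose flour: 292 g; vegetable oil: 19 tbsp; pumpkin purée: 198 g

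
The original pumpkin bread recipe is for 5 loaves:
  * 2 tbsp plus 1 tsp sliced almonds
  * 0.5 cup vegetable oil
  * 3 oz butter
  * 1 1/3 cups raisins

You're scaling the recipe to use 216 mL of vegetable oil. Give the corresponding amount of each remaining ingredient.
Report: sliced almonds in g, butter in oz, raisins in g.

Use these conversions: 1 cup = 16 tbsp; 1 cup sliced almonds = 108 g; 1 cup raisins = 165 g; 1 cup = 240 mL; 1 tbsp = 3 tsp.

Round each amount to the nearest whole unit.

The original recipe has 120 mL of vegetable oil, so the scaling factor is 216 ÷ 120 = 9/5 = 1.8.
sliced almonds: (2 tbsp + 1 tsp = 7/3 tbsp) × 9/5 ÷ 16 tbsp/cup × 108 g/cup ≈ 28 g
butter: 3 oz × 9/5 ≈ 5 oz
raisins: 4/3 cup × 9/5 × 165 g/cup = 396 g

sliced almonds: 28 g; butter: 5 oz; raisins: 396 g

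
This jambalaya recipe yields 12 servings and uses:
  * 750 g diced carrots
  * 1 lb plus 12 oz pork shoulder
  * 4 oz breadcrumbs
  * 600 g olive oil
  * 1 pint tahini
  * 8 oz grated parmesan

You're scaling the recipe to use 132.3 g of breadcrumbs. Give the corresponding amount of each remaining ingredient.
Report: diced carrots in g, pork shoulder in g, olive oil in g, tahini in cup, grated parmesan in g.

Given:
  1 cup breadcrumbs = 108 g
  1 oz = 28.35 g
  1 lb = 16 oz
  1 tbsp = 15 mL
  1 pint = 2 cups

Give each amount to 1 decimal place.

diced carrots: 875.0 g; pork shoulder: 926.1 g; olive oil: 700.0 g; tahini: 2.3 cup; grated parmesan: 264.6 g

The original recipe has 113.4 g of breadcrumbs, so the scaling factor is 132.3 ÷ 113.4 = 7/6.
diced carrots: 750 g × 7/6 = 875.0 g
pork shoulder: (1 lb + 12 oz = 1.75 lb) × 7/6 × 16 oz/lb × 28.35 g/oz = 926.1 g
olive oil: 600 g × 7/6 = 700.0 g
tahini: 1 pint × 7/6 × 2 cup/pint ≈ 2.3 cup
grated parmesan: 8 oz × 7/6 × 28.35 g/oz = 264.6 g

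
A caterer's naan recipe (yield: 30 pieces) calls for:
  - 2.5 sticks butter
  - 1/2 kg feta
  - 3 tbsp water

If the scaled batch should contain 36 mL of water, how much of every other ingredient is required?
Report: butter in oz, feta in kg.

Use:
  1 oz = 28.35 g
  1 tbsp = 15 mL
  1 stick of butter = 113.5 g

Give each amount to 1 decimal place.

butter: 8.0 oz; feta: 0.4 kg

The original recipe has 45 mL of water, so the scaling factor is 36 ÷ 45 = 4/5 = 0.8.
butter: 2.5 stick × 4/5 × 113.5 g/stick ÷ 28.35 g/oz ≈ 8.0 oz
feta: 0.5 kg × 4/5 = 0.4 kg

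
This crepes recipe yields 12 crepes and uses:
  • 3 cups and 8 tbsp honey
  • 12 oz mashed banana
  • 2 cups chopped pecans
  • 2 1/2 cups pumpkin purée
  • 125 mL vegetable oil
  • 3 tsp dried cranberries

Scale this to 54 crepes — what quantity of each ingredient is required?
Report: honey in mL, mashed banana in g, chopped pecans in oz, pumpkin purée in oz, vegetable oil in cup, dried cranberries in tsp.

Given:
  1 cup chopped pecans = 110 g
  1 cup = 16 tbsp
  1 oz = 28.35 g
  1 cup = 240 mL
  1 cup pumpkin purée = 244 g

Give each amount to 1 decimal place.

honey: 3780.0 mL; mashed banana: 1530.9 g; chopped pecans: 34.9 oz; pumpkin purée: 96.8 oz; vegetable oil: 2.3 cup; dried cranberries: 13.5 tsp

Scaling factor: 54/12 = 9/2 = 4.5.
honey: (3 cup + 8 tbsp = 3.5 cup) × 9/2 × 240 mL/cup = 3780.0 mL
mashed banana: 12 oz × 9/2 × 28.35 g/oz = 1530.9 g
chopped pecans: 2 cup × 9/2 × 110 g/cup ÷ 28.35 g/oz ≈ 34.9 oz
pumpkin purée: 2.5 cup × 9/2 × 244 g/cup ÷ 28.35 g/oz ≈ 96.8 oz
vegetable oil: 125 mL × 9/2 ÷ 240 mL/cup ≈ 2.3 cup
dried cranberries: 3 tsp × 9/2 = 13.5 tsp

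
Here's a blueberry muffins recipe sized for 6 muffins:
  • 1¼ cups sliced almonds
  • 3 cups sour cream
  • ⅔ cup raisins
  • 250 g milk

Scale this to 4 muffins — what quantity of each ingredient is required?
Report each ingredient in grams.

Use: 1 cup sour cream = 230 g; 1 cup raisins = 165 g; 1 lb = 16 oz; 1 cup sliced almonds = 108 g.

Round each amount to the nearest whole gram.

sliced almonds: 90 g; sour cream: 460 g; raisins: 73 g; milk: 167 g

Scaling factor: 4/6 = 2/3.
sliced almonds: 1.25 cup × 2/3 × 108 g/cup = 90 g
sour cream: 3 cup × 2/3 × 230 g/cup = 460 g
raisins: 2/3 cup × 2/3 × 165 g/cup ≈ 73 g
milk: 250 g × 2/3 ≈ 167 g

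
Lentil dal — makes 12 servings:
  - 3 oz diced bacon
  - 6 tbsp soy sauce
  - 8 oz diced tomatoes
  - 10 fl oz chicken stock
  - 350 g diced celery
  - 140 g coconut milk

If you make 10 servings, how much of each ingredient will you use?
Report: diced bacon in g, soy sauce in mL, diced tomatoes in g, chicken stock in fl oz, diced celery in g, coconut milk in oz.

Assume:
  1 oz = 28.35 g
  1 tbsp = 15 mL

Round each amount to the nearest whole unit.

Scaling factor: 10/12 = 5/6.
diced bacon: 3 oz × 5/6 × 28.35 g/oz ≈ 71 g
soy sauce: 6 tbsp × 5/6 × 15 mL/tbsp = 75 mL
diced tomatoes: 8 oz × 5/6 × 28.35 g/oz = 189 g
chicken stock: 10 fl oz × 5/6 ≈ 8 fl oz
diced celery: 350 g × 5/6 ≈ 292 g
coconut milk: 140 g × 5/6 ÷ 28.35 g/oz ≈ 4 oz

diced bacon: 71 g; soy sauce: 75 mL; diced tomatoes: 189 g; chicken stock: 8 fl oz; diced celery: 292 g; coconut milk: 4 oz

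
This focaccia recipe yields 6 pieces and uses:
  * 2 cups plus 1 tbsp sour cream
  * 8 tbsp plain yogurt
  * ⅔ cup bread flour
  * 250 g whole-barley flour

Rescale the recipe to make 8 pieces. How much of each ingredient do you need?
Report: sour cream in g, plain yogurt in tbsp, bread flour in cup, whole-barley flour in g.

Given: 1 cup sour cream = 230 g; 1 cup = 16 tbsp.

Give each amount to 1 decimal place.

Scaling factor: 8/6 = 4/3.
sour cream: (2 cup + 1 tbsp = 2.0625 cup) × 4/3 × 230 g/cup = 632.5 g
plain yogurt: 8 tbsp × 4/3 ≈ 10.7 tbsp
bread flour: 2/3 cup × 4/3 ≈ 0.9 cup
whole-barley flour: 250 g × 4/3 ≈ 333.3 g

sour cream: 632.5 g; plain yogurt: 10.7 tbsp; bread flour: 0.9 cup; whole-barley flour: 333.3 g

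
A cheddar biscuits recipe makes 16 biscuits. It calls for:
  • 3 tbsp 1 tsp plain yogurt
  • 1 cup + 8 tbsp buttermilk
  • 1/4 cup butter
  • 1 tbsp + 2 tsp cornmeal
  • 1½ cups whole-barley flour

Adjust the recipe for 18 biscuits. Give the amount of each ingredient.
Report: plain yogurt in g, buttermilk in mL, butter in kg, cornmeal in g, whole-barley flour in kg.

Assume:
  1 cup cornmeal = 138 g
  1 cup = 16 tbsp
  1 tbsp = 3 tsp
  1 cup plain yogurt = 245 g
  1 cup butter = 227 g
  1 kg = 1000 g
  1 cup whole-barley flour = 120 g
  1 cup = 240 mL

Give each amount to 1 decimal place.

plain yogurt: 57.4 g; buttermilk: 405.0 mL; butter: 0.1 kg; cornmeal: 16.2 g; whole-barley flour: 0.2 kg

Scaling factor: 18/16 = 9/8 = 1.125.
plain yogurt: (3 tbsp + 1 tsp = 10/3 tbsp) × 9/8 ÷ 16 tbsp/cup × 245 g/cup ≈ 57.4 g
buttermilk: (1 cup + 8 tbsp = 1.5 cup) × 9/8 × 240 mL/cup = 405.0 mL
butter: 0.25 cup × 9/8 × 227 g/cup ÷ 1000 g/kg ≈ 0.1 kg
cornmeal: (1 tbsp + 2 tsp = 5/3 tbsp) × 9/8 ÷ 16 tbsp/cup × 138 g/cup ≈ 16.2 g
whole-barley flour: 1.5 cup × 9/8 × 120 g/cup ÷ 1000 g/kg ≈ 0.2 kg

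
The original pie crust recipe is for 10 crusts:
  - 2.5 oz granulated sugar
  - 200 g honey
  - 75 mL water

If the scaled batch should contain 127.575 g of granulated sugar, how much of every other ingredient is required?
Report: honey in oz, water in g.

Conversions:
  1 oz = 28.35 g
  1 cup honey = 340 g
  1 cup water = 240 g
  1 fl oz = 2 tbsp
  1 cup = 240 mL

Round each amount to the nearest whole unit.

The original recipe has 70.875 g of granulated sugar, so the scaling factor is 127.575 ÷ 70.875 = 9/5 = 1.8.
honey: 200 g × 9/5 ÷ 28.35 g/oz ≈ 13 oz
water: 75 mL × 9/5 ÷ 240 mL/cup × 240 g/cup = 135 g

honey: 13 oz; water: 135 g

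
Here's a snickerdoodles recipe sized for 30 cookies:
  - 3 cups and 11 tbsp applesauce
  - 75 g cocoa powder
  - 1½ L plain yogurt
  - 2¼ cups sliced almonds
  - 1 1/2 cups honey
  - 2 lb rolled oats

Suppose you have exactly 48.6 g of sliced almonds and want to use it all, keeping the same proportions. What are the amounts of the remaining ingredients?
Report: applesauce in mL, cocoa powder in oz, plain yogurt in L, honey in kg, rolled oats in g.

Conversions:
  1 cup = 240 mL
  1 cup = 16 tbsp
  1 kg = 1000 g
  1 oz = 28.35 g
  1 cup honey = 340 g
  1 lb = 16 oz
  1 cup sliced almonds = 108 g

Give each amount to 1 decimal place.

applesauce: 177.0 mL; cocoa powder: 0.5 oz; plain yogurt: 0.3 L; honey: 0.1 kg; rolled oats: 181.4 g

The original recipe has 243 g of sliced almonds, so the scaling factor is 48.6 ÷ 243 = 1/5 = 0.2.
applesauce: (3 cup + 11 tbsp = 3.6875 cup) × 1/5 × 240 mL/cup = 177.0 mL
cocoa powder: 75 g × 1/5 ÷ 28.35 g/oz ≈ 0.5 oz
plain yogurt: 1.5 L × 1/5 = 0.3 L
honey: 1.5 cup × 1/5 × 340 g/cup ÷ 1000 g/kg ≈ 0.1 kg
rolled oats: 2 lb × 1/5 × 16 oz/lb × 28.35 g/oz ≈ 181.4 g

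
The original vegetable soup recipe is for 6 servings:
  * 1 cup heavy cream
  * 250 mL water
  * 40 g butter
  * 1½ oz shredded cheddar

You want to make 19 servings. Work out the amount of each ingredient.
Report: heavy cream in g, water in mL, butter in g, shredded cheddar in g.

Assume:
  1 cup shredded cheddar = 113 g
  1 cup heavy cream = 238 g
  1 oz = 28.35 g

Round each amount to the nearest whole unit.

Scaling factor: 19/6.
heavy cream: 1 cup × 19/6 × 238 g/cup ≈ 754 g
water: 250 mL × 19/6 ≈ 792 mL
butter: 40 g × 19/6 ≈ 127 g
shredded cheddar: 1.5 oz × 19/6 × 28.35 g/oz ≈ 135 g

heavy cream: 754 g; water: 792 mL; butter: 127 g; shredded cheddar: 135 g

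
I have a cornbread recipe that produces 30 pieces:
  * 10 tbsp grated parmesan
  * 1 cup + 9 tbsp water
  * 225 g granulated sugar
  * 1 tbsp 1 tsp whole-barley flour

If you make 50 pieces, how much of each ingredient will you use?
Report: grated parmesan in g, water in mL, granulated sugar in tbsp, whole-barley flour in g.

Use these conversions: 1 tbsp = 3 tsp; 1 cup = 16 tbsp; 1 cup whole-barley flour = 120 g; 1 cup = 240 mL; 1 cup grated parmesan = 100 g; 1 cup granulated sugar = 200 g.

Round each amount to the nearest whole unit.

grated parmesan: 104 g; water: 625 mL; granulated sugar: 30 tbsp; whole-barley flour: 17 g

Scaling factor: 50/30 = 5/3.
grated parmesan: 10 tbsp × 5/3 ÷ 16 tbsp/cup × 100 g/cup ≈ 104 g
water: (1 cup + 9 tbsp = 1.5625 cup) × 5/3 × 240 mL/cup = 625 mL
granulated sugar: 225 g × 5/3 ÷ 200 g/cup × 16 tbsp/cup = 30 tbsp
whole-barley flour: (1 tbsp + 1 tsp = 4/3 tbsp) × 5/3 ÷ 16 tbsp/cup × 120 g/cup ≈ 17 g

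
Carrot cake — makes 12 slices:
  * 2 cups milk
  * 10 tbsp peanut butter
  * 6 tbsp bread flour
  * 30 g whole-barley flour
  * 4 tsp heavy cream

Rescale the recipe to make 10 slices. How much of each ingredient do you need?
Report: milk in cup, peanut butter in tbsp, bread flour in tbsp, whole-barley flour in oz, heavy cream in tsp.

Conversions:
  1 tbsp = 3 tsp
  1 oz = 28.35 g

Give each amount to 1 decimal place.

Scaling factor: 10/12 = 5/6.
milk: 2 cup × 5/6 ≈ 1.7 cup
peanut butter: 10 tbsp × 5/6 ≈ 8.3 tbsp
bread flour: 6 tbsp × 5/6 = 5.0 tbsp
whole-barley flour: 30 g × 5/6 ÷ 28.35 g/oz ≈ 0.9 oz
heavy cream: 4 tsp × 5/6 ≈ 3.3 tsp

milk: 1.7 cup; peanut butter: 8.3 tbsp; bread flour: 5.0 tbsp; whole-barley flour: 0.9 oz; heavy cream: 3.3 tsp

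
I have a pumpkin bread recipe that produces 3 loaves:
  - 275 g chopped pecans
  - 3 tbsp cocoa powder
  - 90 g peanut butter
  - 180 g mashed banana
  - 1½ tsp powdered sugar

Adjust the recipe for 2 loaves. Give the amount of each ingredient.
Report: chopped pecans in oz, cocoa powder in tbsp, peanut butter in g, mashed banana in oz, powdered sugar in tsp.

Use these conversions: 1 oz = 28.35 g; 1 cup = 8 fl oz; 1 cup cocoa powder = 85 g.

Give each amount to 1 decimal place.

chopped pecans: 6.5 oz; cocoa powder: 2.0 tbsp; peanut butter: 60.0 g; mashed banana: 4.2 oz; powdered sugar: 1.0 tsp

Scaling factor: 2/3.
chopped pecans: 275 g × 2/3 ÷ 28.35 g/oz ≈ 6.5 oz
cocoa powder: 3 tbsp × 2/3 = 2.0 tbsp
peanut butter: 90 g × 2/3 = 60.0 g
mashed banana: 180 g × 2/3 ÷ 28.35 g/oz ≈ 4.2 oz
powdered sugar: 1.5 tsp × 2/3 = 1.0 tsp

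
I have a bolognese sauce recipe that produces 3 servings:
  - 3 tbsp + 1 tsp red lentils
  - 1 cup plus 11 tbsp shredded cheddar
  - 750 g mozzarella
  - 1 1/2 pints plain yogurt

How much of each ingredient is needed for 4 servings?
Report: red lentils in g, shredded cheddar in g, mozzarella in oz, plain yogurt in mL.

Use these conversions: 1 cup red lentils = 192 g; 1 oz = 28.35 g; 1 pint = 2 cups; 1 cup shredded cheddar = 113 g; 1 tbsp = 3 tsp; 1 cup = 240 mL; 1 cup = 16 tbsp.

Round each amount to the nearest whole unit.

red lentils: 53 g; shredded cheddar: 254 g; mozzarella: 35 oz; plain yogurt: 960 mL

Scaling factor: 4/3.
red lentils: (3 tbsp + 1 tsp = 10/3 tbsp) × 4/3 ÷ 16 tbsp/cup × 192 g/cup ≈ 53 g
shredded cheddar: (1 cup + 11 tbsp = 1.6875 cup) × 4/3 × 113 g/cup ≈ 254 g
mozzarella: 750 g × 4/3 ÷ 28.35 g/oz ≈ 35 oz
plain yogurt: 1.5 pint × 4/3 × 2 cup/pint × 240 mL/cup = 960 mL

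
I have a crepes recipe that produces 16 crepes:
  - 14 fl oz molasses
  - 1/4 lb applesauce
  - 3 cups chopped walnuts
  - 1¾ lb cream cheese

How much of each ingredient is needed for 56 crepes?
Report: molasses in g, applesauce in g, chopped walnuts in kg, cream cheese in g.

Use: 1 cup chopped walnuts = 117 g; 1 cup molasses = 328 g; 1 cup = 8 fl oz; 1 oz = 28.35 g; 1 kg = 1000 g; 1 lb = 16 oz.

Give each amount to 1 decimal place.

molasses: 2009.0 g; applesauce: 396.9 g; chopped walnuts: 1.2 kg; cream cheese: 2778.3 g

Scaling factor: 56/16 = 7/2 = 3.5.
molasses: 14 fl oz × 7/2 ÷ 8 fl oz/cup × 328 g/cup = 2009.0 g
applesauce: 0.25 lb × 7/2 × 16 oz/lb × 28.35 g/oz = 396.9 g
chopped walnuts: 3 cup × 7/2 × 117 g/cup ÷ 1000 g/kg ≈ 1.2 kg
cream cheese: 1.75 lb × 7/2 × 16 oz/lb × 28.35 g/oz = 2778.3 g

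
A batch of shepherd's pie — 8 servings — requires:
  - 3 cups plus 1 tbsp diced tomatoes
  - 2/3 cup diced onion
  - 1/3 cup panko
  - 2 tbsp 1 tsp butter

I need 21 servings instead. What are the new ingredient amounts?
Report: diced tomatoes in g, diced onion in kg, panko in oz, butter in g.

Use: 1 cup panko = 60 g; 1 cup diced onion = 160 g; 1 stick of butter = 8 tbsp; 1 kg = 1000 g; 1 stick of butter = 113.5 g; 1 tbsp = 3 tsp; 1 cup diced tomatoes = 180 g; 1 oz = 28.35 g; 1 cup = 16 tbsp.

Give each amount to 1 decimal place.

diced tomatoes: 1447.0 g; diced onion: 0.3 kg; panko: 1.9 oz; butter: 86.9 g

Scaling factor: 21/8 = 2.625.
diced tomatoes: (3 cup + 1 tbsp = 3.0625 cup) × 21/8 × 180 g/cup ≈ 1447.0 g
diced onion: 2/3 cup × 21/8 × 160 g/cup ÷ 1000 g/kg ≈ 0.3 kg
panko: 1/3 cup × 21/8 × 60 g/cup ÷ 28.35 g/oz ≈ 1.9 oz
butter: (2 tbsp + 1 tsp = 7/3 tbsp) × 21/8 ÷ 8 tbsp/stick × 113.5 g/stick ≈ 86.9 g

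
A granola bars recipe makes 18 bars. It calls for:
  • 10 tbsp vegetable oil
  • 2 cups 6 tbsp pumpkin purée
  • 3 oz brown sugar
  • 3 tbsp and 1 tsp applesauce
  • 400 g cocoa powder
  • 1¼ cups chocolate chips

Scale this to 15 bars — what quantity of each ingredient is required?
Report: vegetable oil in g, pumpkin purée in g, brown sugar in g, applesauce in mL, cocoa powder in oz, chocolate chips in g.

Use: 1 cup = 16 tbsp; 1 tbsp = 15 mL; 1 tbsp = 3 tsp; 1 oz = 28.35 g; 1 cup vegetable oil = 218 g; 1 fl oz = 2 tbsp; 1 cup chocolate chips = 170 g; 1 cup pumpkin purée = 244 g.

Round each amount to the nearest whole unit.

Scaling factor: 15/18 = 5/6.
vegetable oil: 10 tbsp × 5/6 ÷ 16 tbsp/cup × 218 g/cup ≈ 114 g
pumpkin purée: (2 cup + 6 tbsp = 2.375 cup) × 5/6 × 244 g/cup ≈ 483 g
brown sugar: 3 oz × 5/6 × 28.35 g/oz ≈ 71 g
applesauce: (3 tbsp + 1 tsp = 10/3 tbsp) × 5/6 × 15 mL/tbsp ≈ 42 mL
cocoa powder: 400 g × 5/6 ÷ 28.35 g/oz ≈ 12 oz
chocolate chips: 1.25 cup × 5/6 × 170 g/cup ≈ 177 g

vegetable oil: 114 g; pumpkin purée: 483 g; brown sugar: 71 g; applesauce: 42 mL; cocoa powder: 12 oz; chocolate chips: 177 g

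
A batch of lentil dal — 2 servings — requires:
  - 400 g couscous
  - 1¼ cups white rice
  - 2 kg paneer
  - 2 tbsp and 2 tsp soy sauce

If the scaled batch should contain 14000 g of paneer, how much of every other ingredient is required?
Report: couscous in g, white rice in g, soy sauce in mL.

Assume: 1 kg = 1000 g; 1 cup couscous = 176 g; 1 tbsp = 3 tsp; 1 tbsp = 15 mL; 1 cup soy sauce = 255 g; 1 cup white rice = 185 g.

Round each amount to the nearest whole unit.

couscous: 2800 g; white rice: 1619 g; soy sauce: 280 mL

The original recipe has 2000 g of paneer, so the scaling factor is 14000 ÷ 2000 = 7.
couscous: 400 g × 7 = 2800 g
white rice: 1.25 cup × 7 × 185 g/cup ≈ 1619 g
soy sauce: (2 tbsp + 2 tsp = 8/3 tbsp) × 7 × 15 mL/tbsp = 280 mL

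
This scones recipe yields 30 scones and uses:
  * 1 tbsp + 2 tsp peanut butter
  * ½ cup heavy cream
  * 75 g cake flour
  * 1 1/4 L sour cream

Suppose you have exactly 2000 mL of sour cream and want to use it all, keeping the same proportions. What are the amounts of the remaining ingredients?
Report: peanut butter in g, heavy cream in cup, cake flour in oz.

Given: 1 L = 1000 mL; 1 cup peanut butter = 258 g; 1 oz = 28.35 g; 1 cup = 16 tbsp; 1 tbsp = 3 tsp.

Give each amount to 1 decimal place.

peanut butter: 43.0 g; heavy cream: 0.8 cup; cake flour: 4.2 oz

The original recipe has 1250 mL of sour cream, so the scaling factor is 2000 ÷ 1250 = 8/5 = 1.6.
peanut butter: (1 tbsp + 2 tsp = 5/3 tbsp) × 8/5 ÷ 16 tbsp/cup × 258 g/cup = 43.0 g
heavy cream: 0.5 cup × 8/5 = 0.8 cup
cake flour: 75 g × 8/5 ÷ 28.35 g/oz ≈ 4.2 oz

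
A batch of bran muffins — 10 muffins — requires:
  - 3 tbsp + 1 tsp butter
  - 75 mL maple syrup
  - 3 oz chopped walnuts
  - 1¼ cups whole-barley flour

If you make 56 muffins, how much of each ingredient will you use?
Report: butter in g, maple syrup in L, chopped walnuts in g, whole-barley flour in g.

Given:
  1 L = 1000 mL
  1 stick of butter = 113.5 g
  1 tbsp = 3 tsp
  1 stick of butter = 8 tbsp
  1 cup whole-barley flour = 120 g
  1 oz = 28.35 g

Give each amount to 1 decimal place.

Scaling factor: 56/10 = 28/5 = 5.6.
butter: (3 tbsp + 1 tsp = 10/3 tbsp) × 28/5 ÷ 8 tbsp/stick × 113.5 g/stick ≈ 264.8 g
maple syrup: 75 mL × 28/5 ÷ 1000 mL/L ≈ 0.4 L
chopped walnuts: 3 oz × 28/5 × 28.35 g/oz ≈ 476.3 g
whole-barley flour: 1.25 cup × 28/5 × 120 g/cup = 840.0 g

butter: 264.8 g; maple syrup: 0.4 L; chopped walnuts: 476.3 g; whole-barley flour: 840.0 g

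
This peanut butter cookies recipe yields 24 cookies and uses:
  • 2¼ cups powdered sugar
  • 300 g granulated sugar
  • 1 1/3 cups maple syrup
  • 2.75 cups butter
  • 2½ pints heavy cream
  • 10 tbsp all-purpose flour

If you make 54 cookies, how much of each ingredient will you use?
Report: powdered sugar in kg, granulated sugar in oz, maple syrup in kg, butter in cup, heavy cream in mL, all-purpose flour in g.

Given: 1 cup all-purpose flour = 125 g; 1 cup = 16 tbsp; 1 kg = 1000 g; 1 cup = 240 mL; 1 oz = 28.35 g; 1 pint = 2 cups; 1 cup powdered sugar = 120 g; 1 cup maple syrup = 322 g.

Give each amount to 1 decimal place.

powdered sugar: 0.6 kg; granulated sugar: 23.8 oz; maple syrup: 1.0 kg; butter: 6.2 cup; heavy cream: 2700.0 mL; all-purpose flour: 175.8 g

Scaling factor: 54/24 = 9/4 = 2.25.
powdered sugar: 2.25 cup × 9/4 × 120 g/cup ÷ 1000 g/kg ≈ 0.6 kg
granulated sugar: 300 g × 9/4 ÷ 28.35 g/oz ≈ 23.8 oz
maple syrup: 4/3 cup × 9/4 × 322 g/cup ÷ 1000 g/kg ≈ 1.0 kg
butter: 2.75 cup × 9/4 ≈ 6.2 cup
heavy cream: 2.5 pint × 9/4 × 2 cup/pint × 240 mL/cup = 2700.0 mL
all-purpose flour: 10 tbsp × 9/4 ÷ 16 tbsp/cup × 125 g/cup ≈ 175.8 g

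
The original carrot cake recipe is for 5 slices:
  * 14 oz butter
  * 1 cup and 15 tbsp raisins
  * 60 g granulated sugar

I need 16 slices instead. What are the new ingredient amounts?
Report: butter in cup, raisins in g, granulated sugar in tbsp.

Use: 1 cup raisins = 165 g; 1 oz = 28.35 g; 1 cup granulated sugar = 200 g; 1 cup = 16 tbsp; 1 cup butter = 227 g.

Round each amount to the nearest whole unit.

Scaling factor: 16/5 = 3.2.
butter: 14 oz × 16/5 × 28.35 g/oz ÷ 227 g/cup ≈ 6 cup
raisins: (1 cup + 15 tbsp = 1.9375 cup) × 16/5 × 165 g/cup = 1023 g
granulated sugar: 60 g × 16/5 ÷ 200 g/cup × 16 tbsp/cup ≈ 15 tbsp

butter: 6 cup; raisins: 1023 g; granulated sugar: 15 tbsp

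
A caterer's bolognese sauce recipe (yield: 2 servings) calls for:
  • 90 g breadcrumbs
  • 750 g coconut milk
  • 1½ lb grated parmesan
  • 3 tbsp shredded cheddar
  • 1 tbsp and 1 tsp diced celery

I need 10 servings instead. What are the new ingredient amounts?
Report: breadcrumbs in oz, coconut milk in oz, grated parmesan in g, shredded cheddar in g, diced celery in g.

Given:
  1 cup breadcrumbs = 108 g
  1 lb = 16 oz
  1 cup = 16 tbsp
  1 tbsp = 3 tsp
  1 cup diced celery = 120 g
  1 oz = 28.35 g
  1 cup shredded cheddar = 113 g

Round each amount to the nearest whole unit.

breadcrumbs: 16 oz; coconut milk: 132 oz; grated parmesan: 3402 g; shredded cheddar: 106 g; diced celery: 50 g

Scaling factor: 10/2 = 5.
breadcrumbs: 90 g × 5 ÷ 28.35 g/oz ≈ 16 oz
coconut milk: 750 g × 5 ÷ 28.35 g/oz ≈ 132 oz
grated parmesan: 1.5 lb × 5 × 16 oz/lb × 28.35 g/oz = 3402 g
shredded cheddar: 3 tbsp × 5 ÷ 16 tbsp/cup × 113 g/cup ≈ 106 g
diced celery: (1 tbsp + 1 tsp = 4/3 tbsp) × 5 ÷ 16 tbsp/cup × 120 g/cup = 50 g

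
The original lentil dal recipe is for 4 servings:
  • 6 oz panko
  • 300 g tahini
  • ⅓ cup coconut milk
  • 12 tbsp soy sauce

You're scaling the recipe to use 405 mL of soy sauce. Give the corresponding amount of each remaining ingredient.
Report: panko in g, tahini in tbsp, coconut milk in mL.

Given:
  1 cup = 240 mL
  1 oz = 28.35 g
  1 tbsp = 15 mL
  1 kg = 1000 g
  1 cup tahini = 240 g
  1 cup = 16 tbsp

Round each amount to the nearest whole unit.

panko: 383 g; tahini: 45 tbsp; coconut milk: 180 mL

The original recipe has 180 mL of soy sauce, so the scaling factor is 405 ÷ 180 = 9/4 = 2.25.
panko: 6 oz × 9/4 × 28.35 g/oz ≈ 383 g
tahini: 300 g × 9/4 ÷ 240 g/cup × 16 tbsp/cup = 45 tbsp
coconut milk: 1/3 cup × 9/4 × 240 mL/cup = 180 mL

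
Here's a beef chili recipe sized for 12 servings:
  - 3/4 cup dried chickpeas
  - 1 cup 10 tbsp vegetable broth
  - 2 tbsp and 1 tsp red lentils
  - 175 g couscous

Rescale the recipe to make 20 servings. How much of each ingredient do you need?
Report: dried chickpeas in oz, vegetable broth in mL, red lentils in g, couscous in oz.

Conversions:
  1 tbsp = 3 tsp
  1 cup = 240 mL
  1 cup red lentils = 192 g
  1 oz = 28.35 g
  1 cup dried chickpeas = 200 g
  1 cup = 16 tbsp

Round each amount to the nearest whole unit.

Scaling factor: 20/12 = 5/3.
dried chickpeas: 0.75 cup × 5/3 × 200 g/cup ÷ 28.35 g/oz ≈ 9 oz
vegetable broth: (1 cup + 10 tbsp = 1.625 cup) × 5/3 × 240 mL/cup = 650 mL
red lentils: (2 tbsp + 1 tsp = 7/3 tbsp) × 5/3 ÷ 16 tbsp/cup × 192 g/cup ≈ 47 g
couscous: 175 g × 5/3 ÷ 28.35 g/oz ≈ 10 oz

dried chickpeas: 9 oz; vegetable broth: 650 mL; red lentils: 47 g; couscous: 10 oz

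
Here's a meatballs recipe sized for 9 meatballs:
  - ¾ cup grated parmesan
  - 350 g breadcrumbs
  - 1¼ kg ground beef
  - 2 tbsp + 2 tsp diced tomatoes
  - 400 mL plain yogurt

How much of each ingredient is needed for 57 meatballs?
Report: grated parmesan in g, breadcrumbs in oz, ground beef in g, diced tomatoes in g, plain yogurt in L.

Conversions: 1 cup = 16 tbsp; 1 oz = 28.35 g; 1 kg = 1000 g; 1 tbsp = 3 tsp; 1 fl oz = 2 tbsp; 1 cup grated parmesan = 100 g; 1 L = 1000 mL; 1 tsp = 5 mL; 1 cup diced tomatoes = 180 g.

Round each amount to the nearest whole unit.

grated parmesan: 475 g; breadcrumbs: 78 oz; ground beef: 7917 g; diced tomatoes: 190 g; plain yogurt: 3 L

Scaling factor: 57/9 = 19/3.
grated parmesan: 0.75 cup × 19/3 × 100 g/cup = 475 g
breadcrumbs: 350 g × 19/3 ÷ 28.35 g/oz ≈ 78 oz
ground beef: 1.25 kg × 19/3 × 1000 g/kg ≈ 7917 g
diced tomatoes: (2 tbsp + 2 tsp = 8/3 tbsp) × 19/3 ÷ 16 tbsp/cup × 180 g/cup = 190 g
plain yogurt: 400 mL × 19/3 ÷ 1000 mL/L ≈ 3 L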